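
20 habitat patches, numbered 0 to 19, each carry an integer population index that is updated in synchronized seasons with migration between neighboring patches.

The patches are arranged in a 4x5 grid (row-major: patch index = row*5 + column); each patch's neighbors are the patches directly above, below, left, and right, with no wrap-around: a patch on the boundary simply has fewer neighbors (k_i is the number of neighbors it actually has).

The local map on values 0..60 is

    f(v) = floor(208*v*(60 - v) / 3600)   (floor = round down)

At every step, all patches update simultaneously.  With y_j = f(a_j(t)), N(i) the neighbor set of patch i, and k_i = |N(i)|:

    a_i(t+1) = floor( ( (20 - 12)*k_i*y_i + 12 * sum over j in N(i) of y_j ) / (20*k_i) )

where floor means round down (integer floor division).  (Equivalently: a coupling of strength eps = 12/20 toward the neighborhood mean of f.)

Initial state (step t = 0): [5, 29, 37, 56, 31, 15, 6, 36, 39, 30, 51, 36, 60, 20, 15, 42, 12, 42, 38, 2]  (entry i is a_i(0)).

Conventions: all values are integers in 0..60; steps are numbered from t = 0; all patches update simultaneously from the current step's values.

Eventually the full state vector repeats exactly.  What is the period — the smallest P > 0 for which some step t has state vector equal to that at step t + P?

Answer: 2
Key observation: The state at step 8, [51, 51, 51, 51, 51, 51, 51, 51, 51, 51, 51, 51, 51, 51, 51, 51, 51, 51, 51, 51], reappears at step 10 — and no state repeats earlier — so the cycle the system enters has period 2.

Derivation:
t=0: [5, 29, 37, 56, 31, 15, 6, 36, 39, 30, 51, 36, 60, 20, 15, 42, 12, 42, 38, 2]
t=1: [33, 36, 42, 34, 39, 27, 35, 36, 42, 48, 36, 31, 28, 38, 36, 34, 40, 33, 38, 28]
t=2: [50, 48, 47, 47, 44, 50, 50, 47, 44, 41, 50, 49, 50, 47, 46, 48, 49, 49, 49, 49]
t=3: [29, 31, 34, 37, 40, 28, 30, 33, 38, 41, 29, 29, 31, 34, 37, 30, 31, 30, 31, 32]
t=4: [51, 51, 50, 48, 46, 51, 51, 50, 48, 46, 51, 51, 51, 50, 49, 51, 51, 51, 51, 50]
t=5: [26, 26, 28, 32, 35, 26, 26, 28, 32, 35, 26, 26, 26, 28, 31, 26, 26, 26, 26, 28]
t=6: [51, 51, 51, 50, 50, 51, 51, 51, 50, 50, 51, 51, 51, 51, 50, 51, 51, 51, 51, 51]
t=7: [26, 26, 26, 27, 28, 26, 26, 26, 27, 28, 26, 26, 26, 26, 27, 26, 26, 26, 26, 26]
t=8: [51, 51, 51, 51, 51, 51, 51, 51, 51, 51, 51, 51, 51, 51, 51, 51, 51, 51, 51, 51]
t=9: [26, 26, 26, 26, 26, 26, 26, 26, 26, 26, 26, 26, 26, 26, 26, 26, 26, 26, 26, 26]
t=10: [51, 51, 51, 51, 51, 51, 51, 51, 51, 51, 51, 51, 51, 51, 51, 51, 51, 51, 51, 51]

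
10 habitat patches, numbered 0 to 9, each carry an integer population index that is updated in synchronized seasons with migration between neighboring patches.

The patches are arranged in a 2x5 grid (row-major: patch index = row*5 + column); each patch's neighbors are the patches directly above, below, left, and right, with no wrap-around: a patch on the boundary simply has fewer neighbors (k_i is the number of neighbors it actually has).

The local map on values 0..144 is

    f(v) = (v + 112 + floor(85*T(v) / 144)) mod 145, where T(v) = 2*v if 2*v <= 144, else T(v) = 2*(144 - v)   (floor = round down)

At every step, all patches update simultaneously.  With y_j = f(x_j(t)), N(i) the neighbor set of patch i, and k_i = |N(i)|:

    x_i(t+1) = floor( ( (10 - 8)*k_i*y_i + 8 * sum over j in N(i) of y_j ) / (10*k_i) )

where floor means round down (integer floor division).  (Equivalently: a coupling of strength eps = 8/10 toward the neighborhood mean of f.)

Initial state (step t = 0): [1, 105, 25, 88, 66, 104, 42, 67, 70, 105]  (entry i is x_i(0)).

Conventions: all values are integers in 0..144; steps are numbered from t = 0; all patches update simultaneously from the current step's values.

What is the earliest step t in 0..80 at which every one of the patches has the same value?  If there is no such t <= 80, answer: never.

Simulating step by step:
t=0: [1, 105, 25, 88, 66, 104, 42, 67, 70, 105]  (not all equal)
t=1: [117, 75, 98, 90, 117, 92, 104, 75, 117, 115]  (not all equal)
t=2: [120, 118, 121, 117, 117, 117, 121, 118, 118, 115]  (not all equal)
t=3: [115, 115, 115, 115, 115, 115, 115, 115, 115, 115]  (all equal)

Answer: 3
Key observation: Synchronization is absorbing here: once all patches are equal they stay equal, and step 3 is the first all-equal step.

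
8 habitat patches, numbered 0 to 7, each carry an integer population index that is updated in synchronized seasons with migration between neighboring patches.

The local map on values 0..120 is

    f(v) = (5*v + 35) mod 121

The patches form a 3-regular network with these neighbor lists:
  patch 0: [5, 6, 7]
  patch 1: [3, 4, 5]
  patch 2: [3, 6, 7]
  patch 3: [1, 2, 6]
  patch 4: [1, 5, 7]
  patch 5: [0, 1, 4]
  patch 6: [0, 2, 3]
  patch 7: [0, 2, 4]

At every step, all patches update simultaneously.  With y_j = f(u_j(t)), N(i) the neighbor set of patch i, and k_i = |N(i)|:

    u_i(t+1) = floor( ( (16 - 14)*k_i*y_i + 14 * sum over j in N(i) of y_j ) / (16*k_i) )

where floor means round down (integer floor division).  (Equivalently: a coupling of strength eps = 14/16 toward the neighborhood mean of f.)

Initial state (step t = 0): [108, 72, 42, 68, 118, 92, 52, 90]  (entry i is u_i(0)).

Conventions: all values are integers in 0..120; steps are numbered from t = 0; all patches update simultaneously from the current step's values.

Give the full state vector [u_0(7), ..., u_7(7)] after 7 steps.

Answer: [37, 65, 49, 43, 54, 83, 65, 77]

Derivation:
t=0: [108, 72, 42, 68, 118, 92, 52, 90]
t=1: [30, 16, 19, 27, 15, 43, 37, 33]
t=2: [62, 63, 67, 71, 72, 85, 47, 63]
t=3: [80, 59, 48, 45, 95, 83, 43, 54]
t=4: [55, 49, 30, 39, 72, 65, 36, 46]
t=5: [77, 80, 73, 70, 56, 55, 82, 50]
t=6: [63, 56, 47, 58, 62, 67, 44, 54]
t=7: [37, 65, 49, 43, 54, 83, 65, 77]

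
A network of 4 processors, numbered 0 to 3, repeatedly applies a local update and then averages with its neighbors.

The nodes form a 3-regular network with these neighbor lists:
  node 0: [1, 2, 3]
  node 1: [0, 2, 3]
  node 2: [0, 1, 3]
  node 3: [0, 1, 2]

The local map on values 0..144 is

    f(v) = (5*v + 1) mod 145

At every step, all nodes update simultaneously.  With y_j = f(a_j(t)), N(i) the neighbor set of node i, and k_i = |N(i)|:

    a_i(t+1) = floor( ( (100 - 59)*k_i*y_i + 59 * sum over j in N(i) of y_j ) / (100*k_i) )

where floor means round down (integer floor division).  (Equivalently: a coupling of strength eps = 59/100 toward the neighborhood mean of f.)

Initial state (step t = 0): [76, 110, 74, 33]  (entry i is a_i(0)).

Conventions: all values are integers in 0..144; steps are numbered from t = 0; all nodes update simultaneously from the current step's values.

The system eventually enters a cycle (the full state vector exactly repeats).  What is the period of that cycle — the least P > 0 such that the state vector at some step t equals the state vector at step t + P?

Simulating step by step:
t=0: [76, 110, 74, 33]
t=1: [80, 85, 78, 65]
t=2: [99, 104, 97, 83]
t=3: [76, 82, 74, 90]
t=4: [80, 86, 78, 64]
t=5: [99, 105, 97, 82]
t=6: [76, 83, 74, 89]
t=7: [80, 87, 78, 63]
t=8: [70, 47, 68, 52]
t=9: [75, 82, 73, 87]
t=10: [74, 81, 72, 56]
t=11: [96, 104, 94, 108]
t=12: [63, 72, 61, 76]
t=13: [45, 55, 43, 59]
t=14: [74, 84, 71, 58]
t=15: [72, 82, 68, 55]
t=16: [88, 99, 84, 101]
t=17: [54, 65, 80, 68]
t=18: [90, 71, 87, 74]
t=19: [35, 46, 32, 49]
t=20: [52, 64, 49, 67]
t=21: [82, 64, 79, 67]
t=22: [85, 66, 82, 69]
t=23: [98, 78, 95, 81]
t=24: [73, 83, 70, 86]
t=25: [95, 106, 92, 109]
t=26: [62, 74, 59, 77]
t=27: [44, 57, 41, 60]
t=28: [73, 86, 69, 59]
t=29: [71, 84, 66, 56]
t=30: [87, 101, 82, 102]
t=31: [53, 68, 78, 69]
t=32: [90, 75, 86, 76]
t=33: [69, 84, 95, 85]
t=34: [83, 99, 80, 100]
t=35: [98, 84, 95, 85]
t=36: [83, 99, 80, 100]

Answer: 2
Key observation: The state at step 34, [83, 99, 80, 100], reappears at step 36 — and no state repeats earlier — so the cycle the system enters has period 2.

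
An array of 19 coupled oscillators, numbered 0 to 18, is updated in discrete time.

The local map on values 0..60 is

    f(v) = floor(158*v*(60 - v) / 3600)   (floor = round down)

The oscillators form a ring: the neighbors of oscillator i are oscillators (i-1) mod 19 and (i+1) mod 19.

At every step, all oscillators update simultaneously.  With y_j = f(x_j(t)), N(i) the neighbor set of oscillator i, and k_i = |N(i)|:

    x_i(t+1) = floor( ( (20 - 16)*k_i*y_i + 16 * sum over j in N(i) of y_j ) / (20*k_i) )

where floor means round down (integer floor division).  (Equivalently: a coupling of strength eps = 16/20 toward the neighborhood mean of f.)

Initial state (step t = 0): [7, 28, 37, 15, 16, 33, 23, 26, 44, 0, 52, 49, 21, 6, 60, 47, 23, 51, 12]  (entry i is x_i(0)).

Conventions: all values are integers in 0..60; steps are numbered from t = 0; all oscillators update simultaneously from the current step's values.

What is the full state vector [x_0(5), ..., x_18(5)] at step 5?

Answer: [37, 37, 37, 37, 37, 37, 37, 37, 37, 37, 38, 37, 37, 37, 37, 37, 37, 37, 37]

Derivation:
t=0: [7, 28, 37, 15, 16, 33, 23, 26, 44, 0, 52, 49, 21, 6, 60, 47, 23, 51, 12]
t=1: [28, 29, 34, 32, 33, 34, 38, 34, 21, 19, 12, 25, 21, 16, 16, 20, 25, 28, 19]
t=2: [37, 38, 38, 38, 38, 37, 37, 36, 35, 30, 33, 31, 34, 32, 32, 34, 37, 36, 38]
t=3: [36, 36, 36, 36, 36, 36, 37, 37, 38, 38, 39, 38, 38, 38, 38, 38, 37, 36, 36]
t=4: [37, 37, 37, 37, 37, 37, 37, 36, 36, 35, 35, 35, 36, 36, 36, 36, 36, 37, 37]
t=5: [37, 37, 37, 37, 37, 37, 37, 37, 37, 37, 38, 37, 37, 37, 37, 37, 37, 37, 37]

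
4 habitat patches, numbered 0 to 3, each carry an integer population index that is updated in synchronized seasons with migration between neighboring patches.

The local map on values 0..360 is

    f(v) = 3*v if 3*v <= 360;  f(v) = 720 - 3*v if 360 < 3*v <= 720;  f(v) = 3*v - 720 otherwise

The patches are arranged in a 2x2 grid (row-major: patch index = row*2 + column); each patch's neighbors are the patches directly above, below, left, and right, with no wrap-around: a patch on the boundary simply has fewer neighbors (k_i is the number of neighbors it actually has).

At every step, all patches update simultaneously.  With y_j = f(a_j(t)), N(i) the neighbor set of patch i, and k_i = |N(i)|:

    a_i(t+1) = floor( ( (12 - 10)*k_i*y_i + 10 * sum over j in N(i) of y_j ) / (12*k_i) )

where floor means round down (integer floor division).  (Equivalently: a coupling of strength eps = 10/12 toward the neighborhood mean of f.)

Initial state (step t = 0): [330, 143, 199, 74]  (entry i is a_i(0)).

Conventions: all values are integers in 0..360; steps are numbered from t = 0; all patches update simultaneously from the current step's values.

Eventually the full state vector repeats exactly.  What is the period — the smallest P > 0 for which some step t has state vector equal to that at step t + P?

Simulating step by step:
t=0: [330, 143, 199, 74]
t=1: [217, 253, 225, 209]
t=2: [46, 74, 75, 50]
t=3: [209, 157, 157, 211]
t=4: [223, 116, 116, 222]
t=5: [298, 101, 101, 299]
t=6: [281, 196, 196, 282]
t=7: [130, 125, 125, 131]
t=8: [342, 331, 331, 342]
t=9: [278, 300, 300, 278]
t=10: [169, 125, 125, 169]
t=11: [323, 235, 235, 323]
t=12: [54, 210, 210, 54]
t=13: [102, 150, 150, 102]
t=14: [276, 300, 300, 276]
t=15: [168, 120, 120, 168]
t=16: [336, 240, 240, 336]
t=17: [48, 240, 240, 48]
t=18: [24, 120, 120, 24]
t=19: [312, 120, 120, 312]
t=20: [336, 240, 240, 336]

Answer: 4
Key observation: The state at step 16, [336, 240, 240, 336], reappears at step 20 — and no state repeats earlier — so the cycle the system enters has period 4.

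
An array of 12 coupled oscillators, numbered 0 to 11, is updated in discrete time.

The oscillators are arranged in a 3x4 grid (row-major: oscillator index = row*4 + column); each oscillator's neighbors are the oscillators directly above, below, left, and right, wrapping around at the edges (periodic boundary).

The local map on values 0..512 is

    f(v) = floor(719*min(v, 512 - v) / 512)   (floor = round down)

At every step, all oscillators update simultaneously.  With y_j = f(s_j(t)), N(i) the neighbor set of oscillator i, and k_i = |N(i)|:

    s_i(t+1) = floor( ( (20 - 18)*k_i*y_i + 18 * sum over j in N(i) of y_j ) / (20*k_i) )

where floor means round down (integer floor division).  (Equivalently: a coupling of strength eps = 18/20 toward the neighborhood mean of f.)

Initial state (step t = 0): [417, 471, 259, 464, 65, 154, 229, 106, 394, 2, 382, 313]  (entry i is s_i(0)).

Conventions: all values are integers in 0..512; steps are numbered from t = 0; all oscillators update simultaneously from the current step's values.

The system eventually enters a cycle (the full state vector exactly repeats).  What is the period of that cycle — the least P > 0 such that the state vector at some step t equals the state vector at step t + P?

Answer: 8
Key observation: The state at step 39, [307, 307, 307, 307, 307, 307, 307, 307, 307, 307, 307, 307], reappears at step 47 — and no state repeats earlier — so the cycle the system enters has period 8.

Derivation:
t=0: [417, 471, 259, 464, 65, 154, 229, 106, 394, 2, 382, 313]
t=1: [98, 164, 176, 212, 158, 127, 234, 185, 130, 139, 233, 154]
t=2: [222, 193, 290, 222, 192, 236, 260, 264, 191, 225, 254, 261]
t=3: [282, 312, 321, 328, 309, 304, 338, 323, 307, 307, 335, 323]
t=4: [281, 291, 258, 277, 290, 275, 265, 263, 289, 277, 264, 264]
t=5: [316, 332, 335, 342, 327, 325, 346, 335, 326, 326, 345, 336]
t=6: [254, 260, 240, 252, 261, 252, 246, 244, 260, 253, 245, 245]
t=7: [353, 350, 347, 345, 351, 351, 344, 347, 351, 351, 345, 347]
t=8: [227, 226, 232, 229, 226, 228, 230, 231, 226, 228, 231, 231]
t=9: [318, 320, 321, 322, 319, 319, 323, 321, 319, 319, 322, 321]
t=10: [269, 270, 266, 268, 270, 269, 267, 267, 270, 269, 267, 267]
t=11: [339, 341, 342, 343, 341, 340, 343, 342, 341, 340, 343, 342]
t=12: [239, 240, 237, 238, 240, 239, 238, 238, 240, 239, 238, 238]
t=13: [336, 334, 334, 333, 335, 335, 333, 334, 335, 335, 333, 334]
t=14: [248, 248, 250, 248, 248, 248, 249, 249, 248, 248, 249, 249]
t=15: [348, 348, 348, 349, 348, 348, 349, 348, 348, 348, 349, 348]
t=16: [229, 230, 228, 229, 230, 229, 229, 229, 230, 229, 229, 229]
t=17: [321, 320, 321, 320, 321, 321, 320, 321, 321, 321, 320, 321]
t=18: [268, 268, 268, 268, 268, 268, 268, 268, 268, 268, 268, 268]
t=19: [342, 342, 342, 342, 342, 342, 342, 342, 342, 342, 342, 342]
t=20: [238, 238, 238, 238, 238, 238, 238, 238, 238, 238, 238, 238]
t=21: [334, 334, 334, 334, 334, 334, 334, 334, 334, 334, 334, 334]
t=22: [249, 249, 249, 249, 249, 249, 249, 249, 249, 249, 249, 249]
t=23: [349, 349, 349, 349, 349, 349, 349, 349, 349, 349, 349, 349]
t=24: [228, 228, 228, 228, 228, 228, 228, 228, 228, 228, 228, 228]
t=25: [320, 320, 320, 320, 320, 320, 320, 320, 320, 320, 320, 320]
t=26: [269, 269, 269, 269, 269, 269, 269, 269, 269, 269, 269, 269]
t=27: [341, 341, 341, 341, 341, 341, 341, 341, 341, 341, 341, 341]
t=28: [240, 240, 240, 240, 240, 240, 240, 240, 240, 240, 240, 240]
t=29: [337, 337, 337, 337, 337, 337, 337, 337, 337, 337, 337, 337]
t=30: [245, 245, 245, 245, 245, 245, 245, 245, 245, 245, 245, 245]
t=31: [344, 344, 344, 344, 344, 344, 344, 344, 344, 344, 344, 344]
t=32: [235, 235, 235, 235, 235, 235, 235, 235, 235, 235, 235, 235]
t=33: [330, 330, 330, 330, 330, 330, 330, 330, 330, 330, 330, 330]
t=34: [255, 255, 255, 255, 255, 255, 255, 255, 255, 255, 255, 255]
t=35: [358, 358, 358, 358, 358, 358, 358, 358, 358, 358, 358, 358]
t=36: [216, 216, 216, 216, 216, 216, 216, 216, 216, 216, 216, 216]
t=37: [303, 303, 303, 303, 303, 303, 303, 303, 303, 303, 303, 303]
t=38: [293, 293, 293, 293, 293, 293, 293, 293, 293, 293, 293, 293]
t=39: [307, 307, 307, 307, 307, 307, 307, 307, 307, 307, 307, 307]
t=40: [287, 287, 287, 287, 287, 287, 287, 287, 287, 287, 287, 287]
t=41: [315, 315, 315, 315, 315, 315, 315, 315, 315, 315, 315, 315]
t=42: [276, 276, 276, 276, 276, 276, 276, 276, 276, 276, 276, 276]
t=43: [331, 331, 331, 331, 331, 331, 331, 331, 331, 331, 331, 331]
t=44: [254, 254, 254, 254, 254, 254, 254, 254, 254, 254, 254, 254]
t=45: [356, 356, 356, 356, 356, 356, 356, 356, 356, 356, 356, 356]
t=46: [219, 219, 219, 219, 219, 219, 219, 219, 219, 219, 219, 219]
t=47: [307, 307, 307, 307, 307, 307, 307, 307, 307, 307, 307, 307]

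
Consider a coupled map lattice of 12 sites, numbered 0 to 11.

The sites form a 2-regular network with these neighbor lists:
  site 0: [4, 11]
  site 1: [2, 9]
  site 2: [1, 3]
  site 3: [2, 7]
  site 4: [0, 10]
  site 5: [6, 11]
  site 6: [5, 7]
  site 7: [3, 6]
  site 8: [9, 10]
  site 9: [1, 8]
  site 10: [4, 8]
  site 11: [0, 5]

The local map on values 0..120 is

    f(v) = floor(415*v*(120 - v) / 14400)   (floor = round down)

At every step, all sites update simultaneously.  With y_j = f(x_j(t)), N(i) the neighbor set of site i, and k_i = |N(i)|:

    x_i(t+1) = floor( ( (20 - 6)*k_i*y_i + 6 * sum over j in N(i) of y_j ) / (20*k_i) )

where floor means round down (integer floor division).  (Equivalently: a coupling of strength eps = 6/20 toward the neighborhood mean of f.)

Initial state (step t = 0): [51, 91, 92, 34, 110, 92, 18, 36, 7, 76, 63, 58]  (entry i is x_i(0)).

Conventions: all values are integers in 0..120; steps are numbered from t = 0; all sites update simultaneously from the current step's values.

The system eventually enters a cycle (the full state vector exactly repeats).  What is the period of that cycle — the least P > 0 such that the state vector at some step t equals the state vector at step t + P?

Simulating step by step:
t=0: [51, 91, 92, 34, 110, 92, 18, 36, 7, 76, 63, 58]
t=1: [90, 78, 75, 82, 52, 75, 60, 81, 45, 81, 80, 98]
t=2: [78, 94, 95, 90, 96, 92, 100, 92, 95, 92, 94, 69]
t=3: [90, 70, 69, 75, 70, 75, 62, 71, 69, 72, 69, 95]
t=4: [79, 100, 100, 98, 96, 93, 101, 100, 100, 99, 100, 73]
t=5: [89, 57, 57, 60, 68, 73, 57, 57, 57, 58, 58, 93]
t=6: [81, 103, 103, 103, 98, 94, 102, 103, 103, 103, 102, 76]
t=7: [87, 50, 50, 50, 64, 71, 54, 50, 50, 50, 53, 91]
t=8: [84, 100, 100, 100, 99, 96, 101, 100, 100, 100, 101, 80]
t=9: [83, 57, 57, 57, 62, 68, 56, 56, 56, 57, 55, 87]
t=10: [89, 103, 103, 103, 100, 98, 102, 103, 103, 103, 103, 85]
t=11: [76, 50, 50, 50, 59, 63, 53, 50, 50, 50, 51, 80]
t=12: [96, 100, 100, 100, 101, 101, 101, 100, 100, 100, 101, 94]
t=13: [64, 57, 57, 57, 56, 57, 55, 56, 56, 57, 55, 67]
t=14: [102, 103, 103, 103, 103, 102, 103, 103, 103, 103, 103, 102]
t=15: [51, 50, 50, 50, 50, 51, 50, 50, 50, 50, 50, 52]
t=16: [100, 100, 100, 100, 100, 100, 100, 100, 100, 100, 100, 101]
t=17: [56, 57, 57, 57, 57, 56, 57, 57, 57, 57, 57, 55]
t=18: [103, 103, 103, 103, 103, 103, 103, 103, 103, 103, 103, 103]
t=19: [50, 50, 50, 50, 50, 50, 50, 50, 50, 50, 50, 50]
t=20: [100, 100, 100, 100, 100, 100, 100, 100, 100, 100, 100, 100]
t=21: [57, 57, 57, 57, 57, 57, 57, 57, 57, 57, 57, 57]
t=22: [103, 103, 103, 103, 103, 103, 103, 103, 103, 103, 103, 103]

Answer: 4
Key observation: The state at step 18, [103, 103, 103, 103, 103, 103, 103, 103, 103, 103, 103, 103], reappears at step 22 — and no state repeats earlier — so the cycle the system enters has period 4.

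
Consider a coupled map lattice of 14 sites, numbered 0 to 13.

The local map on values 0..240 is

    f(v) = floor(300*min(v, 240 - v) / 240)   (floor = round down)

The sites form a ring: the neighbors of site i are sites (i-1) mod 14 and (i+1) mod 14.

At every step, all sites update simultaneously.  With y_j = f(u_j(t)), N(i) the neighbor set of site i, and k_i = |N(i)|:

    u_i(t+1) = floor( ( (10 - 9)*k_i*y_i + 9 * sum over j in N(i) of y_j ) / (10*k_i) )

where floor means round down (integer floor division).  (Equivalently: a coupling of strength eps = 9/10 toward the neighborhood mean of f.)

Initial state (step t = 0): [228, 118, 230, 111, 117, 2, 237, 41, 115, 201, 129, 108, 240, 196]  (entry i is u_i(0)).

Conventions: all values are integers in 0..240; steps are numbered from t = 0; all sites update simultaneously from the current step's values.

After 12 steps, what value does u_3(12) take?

Answer: u_3(12) = 124

Derivation:
t=0: [228, 118, 230, 111, 117, 2, 237, 41, 115, 201, 129, 108, 240, 196]
t=1: [92, 26, 129, 84, 77, 67, 24, 70, 58, 131, 96, 75, 85, 12]
t=2: [32, 117, 75, 115, 94, 65, 79, 54, 107, 100, 115, 111, 59, 100]
t=3: [125, 74, 139, 108, 112, 104, 76, 110, 99, 136, 132, 111, 125, 63]
t=4: [90, 130, 114, 133, 133, 118, 129, 111, 132, 129, 134, 138, 111, 136]
t=5: [131, 128, 135, 137, 139, 136, 142, 136, 137, 133, 132, 134, 129, 125]
t=6: [140, 134, 133, 128, 128, 124, 129, 125, 131, 131, 132, 136, 137, 137]
t=7: [129, 129, 135, 136, 142, 139, 143, 137, 139, 135, 133, 131, 128, 126]
t=8: [139, 134, 133, 126, 127, 121, 126, 123, 129, 129, 133, 136, 139, 139]
t=9: [128, 129, 136, 137, 144, 142, 146, 140, 141, 135, 133, 129, 127, 126]
t=10: [140, 135, 132, 125, 124, 118, 122, 120, 127, 128, 134, 137, 140, 140]
t=11: [127, 130, 136, 140, 145, 146, 148, 144, 144, 136, 133, 128, 126, 125]
t=12: [140, 135, 130, 124, 120, 116, 118, 117, 124, 126, 134, 137, 141, 141]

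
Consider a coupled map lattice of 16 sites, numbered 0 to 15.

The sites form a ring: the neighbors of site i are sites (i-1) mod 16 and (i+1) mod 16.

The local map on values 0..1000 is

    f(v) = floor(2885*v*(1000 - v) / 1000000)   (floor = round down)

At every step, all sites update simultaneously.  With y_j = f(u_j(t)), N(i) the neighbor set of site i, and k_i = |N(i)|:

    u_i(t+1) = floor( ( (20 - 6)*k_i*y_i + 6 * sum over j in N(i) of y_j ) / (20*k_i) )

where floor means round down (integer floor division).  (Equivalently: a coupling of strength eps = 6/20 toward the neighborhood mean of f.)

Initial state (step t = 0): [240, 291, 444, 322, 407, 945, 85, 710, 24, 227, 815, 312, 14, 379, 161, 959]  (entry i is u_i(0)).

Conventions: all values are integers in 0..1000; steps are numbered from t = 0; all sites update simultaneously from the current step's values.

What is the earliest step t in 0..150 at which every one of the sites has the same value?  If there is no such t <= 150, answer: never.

Answer: never
Key observation: The state at step 19 reappears at step 21 — the system is in a cycle of period 2 from step 19 on.  No step 0..21 is synchronized, and the cycle repeats forever, so no step up to 150 (or ever) has all sites equal.

Derivation:
t=0: [240, 291, 444, 322, 407, 945, 85, 710, 24, 227, 815, 312, 14, 379, 161, 959]  (not all equal)
t=1: [474, 602, 682, 651, 603, 242, 268, 459, 211, 429, 472, 504, 222, 539, 391, 216]  (not all equal)
t=2: [680, 685, 639, 655, 660, 558, 582, 657, 549, 673, 716, 687, 564, 678, 660, 552]  (not all equal)
t=3: [639, 629, 656, 652, 657, 699, 694, 667, 692, 638, 598, 628, 683, 643, 654, 690]  (not all equal)
t=4: [659, 668, 654, 652, 644, 614, 615, 631, 625, 662, 685, 668, 637, 654, 648, 629]  (not all equal)
t=5: [650, 642, 650, 654, 663, 679, 681, 673, 670, 646, 628, 640, 660, 655, 659, 667]  (not all equal)
t=6: [654, 660, 656, 651, 642, 630, 627, 633, 639, 657, 669, 662, 650, 649, 647, 643]  (not all equal)
t=7: [652, 648, 651, 655, 663, 670, 673, 669, 663, 650, 640, 645, 654, 657, 658, 659]  (not all equal)
t=8: [653, 656, 654, 650, 644, 637, 635, 638, 644, 655, 662, 659, 652, 650, 649, 649]  (not all equal)
t=9: [653, 651, 652, 656, 661, 666, 667, 665, 660, 651, 646, 648, 653, 655, 656, 656]  (not all equal)
t=10: [653, 654, 653, 650, 646, 641, 640, 642, 647, 654, 658, 657, 653, 651, 651, 651]  (not all equal)
t=11: [653, 652, 653, 656, 659, 662, 663, 662, 657, 652, 649, 650, 652, 654, 655, 654]  (not all equal)
t=12: [653, 653, 652, 650, 648, 645, 644, 645, 649, 653, 656, 655, 654, 652, 651, 652]  (not all equal)
t=13: [653, 653, 654, 656, 658, 659, 660, 659, 656, 653, 651, 651, 652, 653, 654, 654]  (not all equal)
t=14: [652, 652, 652, 650, 649, 648, 647, 648, 650, 653, 654, 654, 654, 653, 652, 652]  (not all equal)
t=15: [654, 654, 654, 655, 657, 657, 658, 657, 655, 653, 652, 652, 652, 653, 653, 654]  (not all equal)
t=16: [652, 652, 651, 651, 650, 649, 649, 650, 651, 652, 653, 654, 653, 653, 652, 652]  (not all equal)
t=17: [654, 654, 654, 655, 656, 656, 656, 656, 655, 654, 653, 652, 652, 653, 653, 654]  (not all equal)
t=18: [652, 652, 651, 651, 651, 651, 651, 651, 651, 652, 653, 653, 653, 653, 652, 652]  (not all equal)
t=19: [654, 654, 654, 655, 655, 655, 655, 655, 654, 654, 653, 653, 653, 653, 653, 654]  (not all equal)
t=20: [652, 652, 651, 651, 651, 651, 651, 651, 651, 652, 652, 653, 653, 653, 652, 652]  (not all equal)
t=21: [654, 654, 654, 655, 655, 655, 655, 655, 654, 654, 653, 653, 653, 653, 653, 654]  (not all equal)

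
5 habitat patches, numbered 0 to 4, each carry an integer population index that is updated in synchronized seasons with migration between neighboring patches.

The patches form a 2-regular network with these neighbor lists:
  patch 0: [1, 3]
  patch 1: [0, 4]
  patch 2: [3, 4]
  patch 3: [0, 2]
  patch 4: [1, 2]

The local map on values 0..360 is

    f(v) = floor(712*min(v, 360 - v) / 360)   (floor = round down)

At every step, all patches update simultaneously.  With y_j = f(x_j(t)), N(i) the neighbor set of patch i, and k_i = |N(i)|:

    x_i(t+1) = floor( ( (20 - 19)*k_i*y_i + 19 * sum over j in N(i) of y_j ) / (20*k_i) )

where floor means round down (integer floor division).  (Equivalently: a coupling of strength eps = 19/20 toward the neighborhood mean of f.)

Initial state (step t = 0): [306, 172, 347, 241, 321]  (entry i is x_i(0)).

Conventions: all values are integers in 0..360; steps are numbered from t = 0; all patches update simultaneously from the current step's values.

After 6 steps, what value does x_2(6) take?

Answer: x_2(6) = 175

Derivation:
t=0: [306, 172, 347, 241, 321]
t=1: [278, 103, 149, 73, 177]
t=2: [172, 253, 249, 223, 253]
t=3: [245, 272, 239, 279, 214]
t=4: [170, 253, 224, 229, 210]
t=5: [240, 310, 277, 299, 242]
t=6: [115, 228, 175, 196, 136]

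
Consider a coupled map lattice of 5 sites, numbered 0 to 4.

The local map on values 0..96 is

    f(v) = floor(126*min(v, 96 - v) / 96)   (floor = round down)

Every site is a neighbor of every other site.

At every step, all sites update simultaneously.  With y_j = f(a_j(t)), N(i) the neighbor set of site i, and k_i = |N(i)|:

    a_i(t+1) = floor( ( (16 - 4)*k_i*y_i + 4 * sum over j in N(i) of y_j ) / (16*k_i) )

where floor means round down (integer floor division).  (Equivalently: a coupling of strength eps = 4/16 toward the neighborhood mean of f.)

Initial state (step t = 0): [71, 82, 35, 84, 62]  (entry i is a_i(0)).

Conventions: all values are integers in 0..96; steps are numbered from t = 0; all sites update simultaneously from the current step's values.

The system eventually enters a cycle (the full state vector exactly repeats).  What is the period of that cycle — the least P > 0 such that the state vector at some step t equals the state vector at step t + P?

Answer: 8
Key observation: The state at step 23, [59, 59, 59, 57, 59], reappears at step 31 — and no state repeats earlier — so the cycle the system enters has period 8.

Derivation:
t=0: [71, 82, 35, 84, 62]
t=1: [31, 22, 40, 19, 39]
t=2: [39, 31, 47, 28, 47]
t=3: [50, 43, 57, 40, 57]
t=4: [58, 55, 51, 52, 51]
t=5: [51, 53, 57, 56, 57]
t=6: [57, 55, 51, 52, 51]
t=7: [52, 53, 58, 56, 58]
t=8: [55, 54, 50, 52, 50]
t=9: [54, 55, 59, 57, 59]
t=10: [53, 52, 48, 51, 48]
t=11: [57, 57, 61, 59, 61]
t=12: [50, 50, 45, 48, 45]
t=13: [60, 60, 59, 62, 59]
t=14: [46, 46, 47, 44, 47]
t=15: [59, 59, 60, 57, 60]
t=16: [48, 48, 47, 50, 47]
t=17: [62, 62, 61, 60, 61]
t=18: [44, 44, 45, 46, 45]
t=19: [57, 57, 58, 59, 58]
t=20: [50, 50, 49, 48, 49]
t=21: [60, 60, 61, 62, 61]
t=22: [46, 46, 45, 44, 45]
t=23: [59, 59, 59, 57, 59]
t=24: [48, 48, 48, 50, 48]
t=25: [62, 62, 62, 60, 62]
t=26: [44, 44, 44, 46, 44]
t=27: [57, 57, 57, 59, 57]
t=28: [50, 50, 50, 48, 50]
t=29: [60, 60, 60, 62, 60]
t=30: [46, 46, 46, 44, 46]
t=31: [59, 59, 59, 57, 59]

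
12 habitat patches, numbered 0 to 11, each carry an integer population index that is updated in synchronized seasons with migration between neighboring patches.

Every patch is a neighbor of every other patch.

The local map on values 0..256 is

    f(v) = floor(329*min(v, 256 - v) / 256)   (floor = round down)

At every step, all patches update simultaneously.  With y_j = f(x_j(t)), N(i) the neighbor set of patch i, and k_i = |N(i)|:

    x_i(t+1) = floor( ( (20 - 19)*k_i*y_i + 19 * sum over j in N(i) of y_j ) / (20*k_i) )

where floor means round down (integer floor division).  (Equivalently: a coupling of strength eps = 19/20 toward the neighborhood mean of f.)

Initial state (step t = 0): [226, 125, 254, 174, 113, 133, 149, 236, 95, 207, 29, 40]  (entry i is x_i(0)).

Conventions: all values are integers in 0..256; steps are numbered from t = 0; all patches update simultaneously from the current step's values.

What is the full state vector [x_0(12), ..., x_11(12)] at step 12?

Answer: [160, 160, 160, 160, 160, 160, 160, 160, 160, 160, 160, 160]

Derivation:
t=0: [226, 125, 254, 174, 113, 133, 149, 236, 95, 207, 29, 40]
t=1: [88, 84, 89, 86, 84, 84, 85, 89, 85, 87, 88, 88]
t=2: [110, 110, 110, 110, 110, 110, 110, 110, 110, 110, 110, 110]
t=3: [141, 141, 141, 141, 141, 141, 141, 141, 141, 141, 141, 141]
t=4: [147, 147, 147, 147, 147, 147, 147, 147, 147, 147, 147, 147]
t=5: [140, 140, 140, 140, 140, 140, 140, 140, 140, 140, 140, 140]
t=6: [149, 149, 149, 149, 149, 149, 149, 149, 149, 149, 149, 149]
t=7: [137, 137, 137, 137, 137, 137, 137, 137, 137, 137, 137, 137]
t=8: [152, 152, 152, 152, 152, 152, 152, 152, 152, 152, 152, 152]
t=9: [133, 133, 133, 133, 133, 133, 133, 133, 133, 133, 133, 133]
t=10: [158, 158, 158, 158, 158, 158, 158, 158, 158, 158, 158, 158]
t=11: [125, 125, 125, 125, 125, 125, 125, 125, 125, 125, 125, 125]
t=12: [160, 160, 160, 160, 160, 160, 160, 160, 160, 160, 160, 160]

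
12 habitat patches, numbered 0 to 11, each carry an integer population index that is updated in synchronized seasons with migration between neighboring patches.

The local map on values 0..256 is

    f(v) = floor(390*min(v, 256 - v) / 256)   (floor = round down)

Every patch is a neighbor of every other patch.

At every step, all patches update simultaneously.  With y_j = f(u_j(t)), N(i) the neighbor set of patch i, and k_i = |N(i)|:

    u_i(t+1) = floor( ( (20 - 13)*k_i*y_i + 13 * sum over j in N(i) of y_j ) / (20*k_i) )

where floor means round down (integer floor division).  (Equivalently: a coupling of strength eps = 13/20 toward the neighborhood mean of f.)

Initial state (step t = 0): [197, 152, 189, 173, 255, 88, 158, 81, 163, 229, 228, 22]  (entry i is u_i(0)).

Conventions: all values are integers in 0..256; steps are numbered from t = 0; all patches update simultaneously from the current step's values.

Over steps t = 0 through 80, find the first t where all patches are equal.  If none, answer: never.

Answer: 6
Key observation: Synchronization is absorbing here: once all patches are equal they stay equal, and step 6 is the first all-equal step.

Derivation:
t=0: [197, 152, 189, 173, 255, 88, 158, 81, 163, 229, 228, 22]  (not all equal)
t=1: [93, 113, 96, 103, 67, 106, 110, 103, 108, 79, 79, 76]  (not all equal)
t=2: [142, 151, 144, 147, 131, 148, 150, 147, 149, 136, 136, 135]  (not all equal)
t=3: [172, 167, 171, 170, 177, 169, 168, 170, 169, 174, 174, 175]  (not all equal)
t=4: [128, 130, 128, 129, 126, 129, 130, 129, 129, 127, 127, 126]  (not all equal)
t=5: [193, 192, 193, 192, 192, 192, 192, 192, 192, 192, 192, 192]  (not all equal)
t=6: [96, 96, 96, 96, 96, 96, 96, 96, 96, 96, 96, 96]  (all equal)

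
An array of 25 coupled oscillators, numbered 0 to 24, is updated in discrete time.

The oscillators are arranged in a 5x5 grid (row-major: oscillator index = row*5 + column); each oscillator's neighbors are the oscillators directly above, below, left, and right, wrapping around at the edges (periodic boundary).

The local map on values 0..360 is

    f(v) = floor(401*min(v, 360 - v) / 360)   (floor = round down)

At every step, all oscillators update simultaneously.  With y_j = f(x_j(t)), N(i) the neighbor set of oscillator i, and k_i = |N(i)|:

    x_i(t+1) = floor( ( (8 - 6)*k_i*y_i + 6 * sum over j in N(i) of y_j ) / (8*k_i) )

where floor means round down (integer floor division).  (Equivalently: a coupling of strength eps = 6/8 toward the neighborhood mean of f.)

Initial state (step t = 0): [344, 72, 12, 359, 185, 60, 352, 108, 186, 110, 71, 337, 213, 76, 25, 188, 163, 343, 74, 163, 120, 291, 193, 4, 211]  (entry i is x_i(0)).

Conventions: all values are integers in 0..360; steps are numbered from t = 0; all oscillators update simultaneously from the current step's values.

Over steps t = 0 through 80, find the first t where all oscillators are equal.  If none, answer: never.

Answer: 18
Key observation: Synchronization is absorbing here: once all oscillators are equal they stay equal, and step 18 is the first all-equal step.

Derivation:
t=0: [344, 72, 12, 359, 185, 60, 352, 108, 186, 110, 71, 337, 213, 76, 25, 188, 163, 343, 74, 163, 120, 291, 193, 4, 211]  (not all equal)
t=1: [92, 41, 75, 76, 105, 58, 56, 100, 109, 120, 77, 87, 87, 108, 94, 155, 103, 119, 74, 132, 117, 127, 67, 82, 137]  (not all equal)
t=2: [92, 84, 79, 98, 117, 87, 74, 95, 114, 109, 103, 90, 110, 105, 116, 132, 129, 101, 112, 132, 138, 103, 102, 96, 128]  (not all equal)
t=3: [114, 95, 100, 111, 121, 102, 94, 104, 116, 120, 117, 111, 111, 122, 125, 141, 124, 122, 121, 138, 132, 122, 106, 118, 136]  (not all equal)
t=4: [125, 115, 114, 125, 133, 120, 111, 116, 127, 129, 132, 123, 126, 132, 138, 145, 137, 129, 137, 147, 143, 129, 125, 131, 143]  (not all equal)
t=5: [141, 131, 131, 139, 145, 136, 129, 131, 139, 143, 146, 139, 139, 146, 150, 156, 147, 145, 150, 157, 152, 144, 139, 146, 155]  (not all equal)
t=6: [156, 149, 148, 155, 160, 154, 147, 148, 154, 158, 161, 155, 155, 160, 164, 168, 162, 159, 165, 170, 166, 158, 156, 161, 167]  (not all equal)
t=7: [174, 167, 167, 172, 176, 172, 166, 166, 171, 175, 178, 173, 172, 177, 180, 184, 178, 177, 181, 185, 181, 175, 173, 178, 183]  (not all equal)
t=8: [193, 188, 187, 192, 194, 191, 187, 186, 191, 194, 195, 192, 192, 195, 196, 196, 195, 195, 197, 197, 196, 193, 193, 195, 196]  (not all equal)
t=9: [186, 189, 189, 186, 184, 186, 190, 190, 187, 185, 184, 186, 186, 184, 182, 182, 184, 183, 182, 181, 183, 185, 186, 183, 182]  (not all equal)
t=10: [193, 191, 190, 193, 194, 193, 190, 190, 192, 194, 195, 193, 193, 195, 196, 197, 195, 195, 197, 198, 196, 194, 194, 195, 197]  (not all equal)
t=11: [185, 187, 187, 185, 184, 185, 187, 188, 185, 184, 183, 185, 185, 183, 182, 181, 183, 183, 181, 180, 182, 184, 184, 183, 181]  (not all equal)
t=12: [194, 193, 192, 194, 195, 194, 192, 192, 194, 195, 196, 194, 194, 196, 197, 198, 196, 196, 198, 199, 197, 195, 195, 197, 198]  (not all equal)
t=13: [183, 185, 185, 183, 182, 184, 185, 185, 184, 183, 182, 183, 183, 182, 181, 180, 182, 182, 180, 179, 181, 183, 183, 181, 180]  (not all equal)
t=14: [196, 195, 195, 196, 197, 196, 194, 194, 196, 197, 198, 196, 196, 198, 198, 198, 198, 198, 198, 199, 198, 197, 197, 198, 199]  (not all equal)
t=15: [181, 182, 182, 181, 181, 181, 183, 183, 181, 181, 180, 181, 181, 180, 180, 179, 180, 180, 179, 179, 180, 181, 181, 180, 179]  (not all equal)
t=16: [199, 198, 198, 199, 199, 198, 197, 197, 198, 199, 199, 199, 199, 199, 199, 199, 199, 199, 199, 199, 199, 199, 199, 199, 199]  (not all equal)
t=17: [179, 179, 179, 179, 179, 179, 180, 180, 179, 179, 179, 179, 179, 179, 179, 179, 179, 179, 179, 179, 179, 179, 179, 179, 179]  (not all equal)
t=18: [199, 199, 199, 199, 199, 199, 199, 199, 199, 199, 199, 199, 199, 199, 199, 199, 199, 199, 199, 199, 199, 199, 199, 199, 199]  (all equal)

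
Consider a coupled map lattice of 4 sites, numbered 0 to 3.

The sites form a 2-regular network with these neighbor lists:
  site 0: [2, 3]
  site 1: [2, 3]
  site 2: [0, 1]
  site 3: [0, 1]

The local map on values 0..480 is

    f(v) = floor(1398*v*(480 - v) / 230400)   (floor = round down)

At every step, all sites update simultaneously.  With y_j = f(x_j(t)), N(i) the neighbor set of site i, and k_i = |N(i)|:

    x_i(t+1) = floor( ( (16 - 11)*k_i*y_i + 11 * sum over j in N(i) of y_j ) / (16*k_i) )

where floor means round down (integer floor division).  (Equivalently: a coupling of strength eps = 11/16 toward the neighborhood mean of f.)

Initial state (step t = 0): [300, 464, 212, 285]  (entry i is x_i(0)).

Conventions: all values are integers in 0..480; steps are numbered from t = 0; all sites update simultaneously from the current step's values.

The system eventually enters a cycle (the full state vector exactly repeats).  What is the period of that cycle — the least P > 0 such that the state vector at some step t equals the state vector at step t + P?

Simulating step by step:
t=0: [300, 464, 212, 285]
t=1: [336, 248, 235, 233]
t=2: [331, 349, 329, 329]
t=3: [300, 293, 292, 292]
t=4: [331, 332, 330, 330]
t=5: [299, 299, 298, 298]
t=6: [328, 328, 328, 328]
t=7: [302, 302, 302, 302]
t=8: [326, 326, 326, 326]
t=9: [304, 304, 304, 304]
t=10: [324, 324, 324, 324]
t=11: [306, 306, 306, 306]
t=12: [323, 323, 323, 323]
t=13: [307, 307, 307, 307]
t=14: [322, 322, 322, 322]
t=15: [308, 308, 308, 308]
t=16: [321, 321, 321, 321]
t=17: [309, 309, 309, 309]
t=18: [320, 320, 320, 320]
t=19: [310, 310, 310, 310]
t=20: [319, 319, 319, 319]
t=21: [311, 311, 311, 311]
t=22: [318, 318, 318, 318]
t=23: [312, 312, 312, 312]
t=24: [318, 318, 318, 318]

Answer: 2
Key observation: The state at step 22, [318, 318, 318, 318], reappears at step 24 — and no state repeats earlier — so the cycle the system enters has period 2.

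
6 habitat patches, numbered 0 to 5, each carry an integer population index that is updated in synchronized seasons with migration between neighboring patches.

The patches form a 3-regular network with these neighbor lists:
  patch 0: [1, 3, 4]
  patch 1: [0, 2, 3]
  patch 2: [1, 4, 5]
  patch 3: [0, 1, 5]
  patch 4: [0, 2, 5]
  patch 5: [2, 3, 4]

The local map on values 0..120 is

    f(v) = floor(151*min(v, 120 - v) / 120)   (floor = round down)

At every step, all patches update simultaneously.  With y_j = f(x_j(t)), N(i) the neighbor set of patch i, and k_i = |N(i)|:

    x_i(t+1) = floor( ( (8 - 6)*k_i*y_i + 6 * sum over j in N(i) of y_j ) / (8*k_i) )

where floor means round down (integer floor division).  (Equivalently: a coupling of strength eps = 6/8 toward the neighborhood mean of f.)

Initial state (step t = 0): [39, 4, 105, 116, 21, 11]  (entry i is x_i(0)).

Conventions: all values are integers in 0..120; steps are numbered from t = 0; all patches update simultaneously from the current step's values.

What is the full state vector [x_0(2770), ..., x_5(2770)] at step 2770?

Answer: [70, 70, 70, 70, 70, 70]
Key observation: The state at step 10, [70, 70, 70, 70, 70, 70], reappears at step 16: the system is in a cycle of period 6 from step 10 on.  Therefore the state at step 2770 equals the state at step 10 + ((2770 - 10) mod 6) = 10, which is [70, 70, 70, 70, 70, 70].

Derivation:
t=0: [39, 4, 105, 116, 21, 11]
t=1: [21, 19, 15, 18, 26, 15]
t=2: [25, 22, 22, 22, 23, 22]
t=3: [28, 28, 27, 28, 28, 27]
t=4: [35, 34, 34, 34, 34, 34]
t=5: [42, 42, 42, 42, 42, 42]
t=6: [52, 52, 52, 52, 52, 52]
t=7: [65, 65, 65, 65, 65, 65]
t=8: [69, 69, 69, 69, 69, 69]
t=9: [64, 64, 64, 64, 64, 64]
t=10: [70, 70, 70, 70, 70, 70]
t=11: [62, 62, 62, 62, 62, 62]
t=12: [72, 72, 72, 72, 72, 72]
t=13: [60, 60, 60, 60, 60, 60]
t=14: [75, 75, 75, 75, 75, 75]
t=15: [56, 56, 56, 56, 56, 56]
t=16: [70, 70, 70, 70, 70, 70]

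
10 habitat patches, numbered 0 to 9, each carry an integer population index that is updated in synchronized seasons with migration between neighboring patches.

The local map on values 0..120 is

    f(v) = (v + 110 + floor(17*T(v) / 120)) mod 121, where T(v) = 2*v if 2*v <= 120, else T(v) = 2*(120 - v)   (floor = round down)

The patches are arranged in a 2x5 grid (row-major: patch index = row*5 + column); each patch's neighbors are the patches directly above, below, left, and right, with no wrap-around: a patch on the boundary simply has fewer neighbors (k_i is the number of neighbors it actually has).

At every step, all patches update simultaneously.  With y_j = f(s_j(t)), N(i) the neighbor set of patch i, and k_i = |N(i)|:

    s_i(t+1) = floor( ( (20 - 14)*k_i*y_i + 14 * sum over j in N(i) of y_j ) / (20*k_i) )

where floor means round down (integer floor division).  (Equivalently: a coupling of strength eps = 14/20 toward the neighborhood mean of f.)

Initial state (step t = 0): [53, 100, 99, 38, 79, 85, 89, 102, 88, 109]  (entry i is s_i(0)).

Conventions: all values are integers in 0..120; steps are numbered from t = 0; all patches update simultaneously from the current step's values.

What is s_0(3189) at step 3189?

Answer: s_0(3189) = 78
Key observation: The state at step 9, [78, 78, 78, 78, 78, 78, 78, 78, 78, 78], reappears at step 10: the system is in a cycle of period 1 from step 9 on.  Therefore the state at step 3189 equals the state at step 9 + ((3189 - 9) mod 1) = 9, which is [78, 78, 78, 78, 78, 78, 78, 78, 78, 78].

Derivation:
t=0: [53, 100, 99, 38, 79, 85, 89, 102, 88, 109]
t=1: [79, 83, 80, 71, 72, 74, 89, 90, 80, 88]
t=2: [79, 81, 80, 76, 77, 80, 82, 83, 81, 79]
t=3: [80, 80, 80, 78, 78, 80, 81, 81, 79, 79]
t=4: [80, 80, 79, 78, 78, 80, 80, 80, 79, 78]
t=5: [80, 79, 79, 78, 78, 80, 80, 79, 78, 78]
t=6: [79, 79, 78, 78, 78, 80, 79, 79, 78, 78]
t=7: [79, 78, 78, 78, 78, 79, 79, 78, 78, 78]
t=8: [78, 78, 78, 78, 78, 79, 78, 78, 78, 78]
t=9: [78, 78, 78, 78, 78, 78, 78, 78, 78, 78]
t=10: [78, 78, 78, 78, 78, 78, 78, 78, 78, 78]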